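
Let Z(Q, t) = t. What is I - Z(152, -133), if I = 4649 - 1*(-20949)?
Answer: 25731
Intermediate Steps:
I = 25598 (I = 4649 + 20949 = 25598)
I - Z(152, -133) = 25598 - 1*(-133) = 25598 + 133 = 25731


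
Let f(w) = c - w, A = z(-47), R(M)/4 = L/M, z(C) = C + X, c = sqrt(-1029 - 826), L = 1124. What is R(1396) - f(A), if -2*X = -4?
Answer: -14581/349 - I*sqrt(1855) ≈ -41.779 - 43.07*I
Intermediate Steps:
X = 2 (X = -1/2*(-4) = 2)
c = I*sqrt(1855) (c = sqrt(-1855) = I*sqrt(1855) ≈ 43.07*I)
z(C) = 2 + C (z(C) = C + 2 = 2 + C)
R(M) = 4496/M (R(M) = 4*(1124/M) = 4496/M)
A = -45 (A = 2 - 47 = -45)
f(w) = -w + I*sqrt(1855) (f(w) = I*sqrt(1855) - w = -w + I*sqrt(1855))
R(1396) - f(A) = 4496/1396 - (-1*(-45) + I*sqrt(1855)) = 4496*(1/1396) - (45 + I*sqrt(1855)) = 1124/349 + (-45 - I*sqrt(1855)) = -14581/349 - I*sqrt(1855)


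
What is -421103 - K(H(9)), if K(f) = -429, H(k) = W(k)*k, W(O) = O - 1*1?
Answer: -420674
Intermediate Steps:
W(O) = -1 + O (W(O) = O - 1 = -1 + O)
H(k) = k*(-1 + k) (H(k) = (-1 + k)*k = k*(-1 + k))
-421103 - K(H(9)) = -421103 - 1*(-429) = -421103 + 429 = -420674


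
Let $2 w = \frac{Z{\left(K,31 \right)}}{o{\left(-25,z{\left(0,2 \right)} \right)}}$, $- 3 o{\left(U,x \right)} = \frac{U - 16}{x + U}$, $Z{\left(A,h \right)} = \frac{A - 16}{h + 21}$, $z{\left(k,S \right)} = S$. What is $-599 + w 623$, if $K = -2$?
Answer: $- \frac{890185}{2132} \approx -417.54$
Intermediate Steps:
$Z{\left(A,h \right)} = \frac{-16 + A}{21 + h}$
$o{\left(U,x \right)} = - \frac{-16 + U}{3 \left(U + x\right)}$ ($o{\left(U,x \right)} = - \frac{\left(U - 16\right) \frac{1}{x + U}}{3} = - \frac{\left(-16 + U\right) \frac{1}{U + x}}{3} = - \frac{\frac{1}{U + x} \left(-16 + U\right)}{3} = - \frac{-16 + U}{3 \left(U + x\right)}$)
$w = \frac{621}{2132}$ ($w = \frac{\frac{-16 - 2}{21 + 31} \frac{1}{\frac{1}{3} \frac{1}{-25 + 2} \left(16 - -25\right)}}{2} = \frac{\frac{1}{52} \left(-18\right) \frac{1}{\frac{1}{3} \frac{1}{-23} \left(16 + 25\right)}}{2} = \frac{\frac{1}{52} \left(-18\right) \frac{1}{\frac{1}{3} \left(- \frac{1}{23}\right) 41}}{2} = \frac{\left(- \frac{9}{26}\right) \frac{1}{- \frac{41}{69}}}{2} = \frac{\left(- \frac{9}{26}\right) \left(- \frac{69}{41}\right)}{2} = \frac{1}{2} \cdot \frac{621}{1066} = \frac{621}{2132} \approx 0.29128$)
$-599 + w 623 = -599 + \frac{621}{2132} \cdot 623 = -599 + \frac{386883}{2132} = - \frac{890185}{2132}$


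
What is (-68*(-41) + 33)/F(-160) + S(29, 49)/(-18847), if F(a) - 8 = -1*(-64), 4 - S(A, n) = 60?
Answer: 53171419/1356984 ≈ 39.184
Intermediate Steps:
S(A, n) = -56 (S(A, n) = 4 - 1*60 = 4 - 60 = -56)
F(a) = 72 (F(a) = 8 - 1*(-64) = 8 + 64 = 72)
(-68*(-41) + 33)/F(-160) + S(29, 49)/(-18847) = (-68*(-41) + 33)/72 - 56/(-18847) = (2788 + 33)*(1/72) - 56*(-1/18847) = 2821*(1/72) + 56/18847 = 2821/72 + 56/18847 = 53171419/1356984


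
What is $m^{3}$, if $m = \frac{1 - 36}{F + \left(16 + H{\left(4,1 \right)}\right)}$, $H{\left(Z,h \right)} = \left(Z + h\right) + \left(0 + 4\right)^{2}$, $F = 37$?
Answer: $- \frac{42875}{405224} \approx -0.10581$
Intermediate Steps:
$H{\left(Z,h \right)} = 16 + Z + h$ ($H{\left(Z,h \right)} = \left(Z + h\right) + 4^{2} = \left(Z + h\right) + 16 = 16 + Z + h$)
$m = - \frac{35}{74}$ ($m = \frac{1 - 36}{37 + \left(16 + \left(16 + 4 + 1\right)\right)} = - \frac{35}{37 + \left(16 + 21\right)} = - \frac{35}{37 + 37} = - \frac{35}{74} \approx -0.47297$)
$m^{3} = \left(- \frac{35}{74}\right)^{3} = - \frac{42875}{405224}$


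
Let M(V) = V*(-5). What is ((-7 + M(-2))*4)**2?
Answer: 144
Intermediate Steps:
M(V) = -5*V
((-7 + M(-2))*4)**2 = ((-7 - 5*(-2))*4)**2 = ((-7 + 10)*4)**2 = (3*4)**2 = 12**2 = 144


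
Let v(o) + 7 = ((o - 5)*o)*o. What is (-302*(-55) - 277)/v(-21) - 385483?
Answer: -4422662792/11473 ≈ -3.8548e+5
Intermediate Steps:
v(o) = -7 + o²*(-5 + o) (v(o) = -7 + ((o - 5)*o)*o = -7 + ((-5 + o)*o)*o = -7 + (o*(-5 + o))*o = -7 + o²*(-5 + o))
(-302*(-55) - 277)/v(-21) - 385483 = (-302*(-55) - 277)/(-7 + (-21)³ - 5*(-21)²) - 385483 = (16610 - 277)/(-7 - 9261 - 5*441) - 385483 = 16333/(-7 - 9261 - 2205) - 385483 = 16333/(-11473) - 385483 = 16333*(-1/11473) - 385483 = -16333/11473 - 385483 = -4422662792/11473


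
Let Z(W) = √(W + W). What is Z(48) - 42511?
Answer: -42511 + 4*√6 ≈ -42501.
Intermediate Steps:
Z(W) = √2*√W (Z(W) = √(2*W) = √2*√W)
Z(48) - 42511 = √2*√48 - 42511 = √2*(4*√3) - 42511 = 4*√6 - 42511 = -42511 + 4*√6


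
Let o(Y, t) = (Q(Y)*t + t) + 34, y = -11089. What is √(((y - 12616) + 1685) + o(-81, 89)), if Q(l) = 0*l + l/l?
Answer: 4*I*√1363 ≈ 147.68*I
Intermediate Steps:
Q(l) = 1 (Q(l) = 0 + 1 = 1)
o(Y, t) = 34 + 2*t (o(Y, t) = (1*t + t) + 34 = (t + t) + 34 = 2*t + 34 = 34 + 2*t)
√(((y - 12616) + 1685) + o(-81, 89)) = √(((-11089 - 12616) + 1685) + (34 + 2*89)) = √((-23705 + 1685) + (34 + 178)) = √(-22020 + 212) = √(-21808) = 4*I*√1363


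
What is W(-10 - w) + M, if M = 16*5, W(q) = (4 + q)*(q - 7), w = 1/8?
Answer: 11833/64 ≈ 184.89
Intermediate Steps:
w = 1/8 ≈ 0.12500
W(q) = (-7 + q)*(4 + q) (W(q) = (4 + q)*(-7 + q) = (-7 + q)*(4 + q))
M = 80
W(-10 - w) + M = (-28 + (-10 - 1*1/8)**2 - 3*(-10 - 1*1/8)) + 80 = (-28 + (-10 - 1/8)**2 - 3*(-10 - 1/8)) + 80 = (-28 + (-81/8)**2 - 3*(-81/8)) + 80 = (-28 + 6561/64 + 243/8) + 80 = 6713/64 + 80 = 11833/64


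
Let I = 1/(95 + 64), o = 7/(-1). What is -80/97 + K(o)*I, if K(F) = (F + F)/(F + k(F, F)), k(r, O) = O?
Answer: -12623/15423 ≈ -0.81845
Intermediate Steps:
o = -7 (o = 7*(-1) = -7)
K(F) = 1 (K(F) = (F + F)/(F + F) = (2*F)/((2*F)) = (2*F)*(1/(2*F)) = 1)
I = 1/159 ≈ 0.0062893
-80/97 + K(o)*I = -80/97 + 1*(1/159) = -80*1/97 + 1/159 = -80/97 + 1/159 = -12623/15423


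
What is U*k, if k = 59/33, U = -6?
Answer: -118/11 ≈ -10.727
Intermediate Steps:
k = 59/33 (k = 59*(1/33) = 59/33 ≈ 1.7879)
U*k = -6*59/33 = -118/11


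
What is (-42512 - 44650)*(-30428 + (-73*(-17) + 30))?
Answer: 2541382434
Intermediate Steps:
(-42512 - 44650)*(-30428 + (-73*(-17) + 30)) = -87162*(-30428 + (1241 + 30)) = -87162*(-30428 + 1271) = -87162*(-29157) = 2541382434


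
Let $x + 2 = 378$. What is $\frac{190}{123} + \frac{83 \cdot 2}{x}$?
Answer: $\frac{45929}{23124} \approx 1.9862$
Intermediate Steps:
$x = 376$ ($x = -2 + 378 = 376$)
$\frac{190}{123} + \frac{83 \cdot 2}{x} = \frac{190}{123} + \frac{83 \cdot 2}{376} = 190 \cdot \frac{1}{123} + 166 \cdot \frac{1}{376} = \frac{190}{123} + \frac{83}{188} = \frac{45929}{23124}$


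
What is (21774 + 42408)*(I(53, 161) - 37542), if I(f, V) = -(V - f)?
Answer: -2416452300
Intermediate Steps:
I(f, V) = f - V
(21774 + 42408)*(I(53, 161) - 37542) = (21774 + 42408)*((53 - 1*161) - 37542) = 64182*((53 - 161) - 37542) = 64182*(-108 - 37542) = 64182*(-37650) = -2416452300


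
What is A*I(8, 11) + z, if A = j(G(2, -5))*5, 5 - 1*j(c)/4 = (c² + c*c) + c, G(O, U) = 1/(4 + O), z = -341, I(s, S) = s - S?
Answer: -1883/3 ≈ -627.67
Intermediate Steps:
j(c) = 20 - 8*c² - 4*c (j(c) = 20 - 4*((c² + c*c) + c) = 20 - 4*((c² + c²) + c) = 20 - 4*(2*c² + c) = 20 - 4*(c + 2*c²) = 20 + (-8*c² - 4*c) = 20 - 8*c² - 4*c)
A = 860/9 (A = (20 - 8/(4 + 2)² - 4/(4 + 2))*5 = (20 - 8*(1/6)² - 4/6)*5 = (20 - 8*(⅙)² - 4*⅙)*5 = (20 - 8*1/36 - ⅔)*5 = (20 - 2/9 - ⅔)*5 = (172/9)*5 = 860/9 ≈ 95.556)
A*I(8, 11) + z = 860*(8 - 1*11)/9 - 341 = 860*(8 - 11)/9 - 341 = (860/9)*(-3) - 341 = -860/3 - 341 = -1883/3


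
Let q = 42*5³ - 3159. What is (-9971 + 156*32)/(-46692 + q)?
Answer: 4979/44601 ≈ 0.11163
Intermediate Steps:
q = 2091 (q = 42*125 - 3159 = 5250 - 3159 = 2091)
(-9971 + 156*32)/(-46692 + q) = (-9971 + 156*32)/(-46692 + 2091) = (-9971 + 4992)/(-44601) = -4979*(-1/44601) = 4979/44601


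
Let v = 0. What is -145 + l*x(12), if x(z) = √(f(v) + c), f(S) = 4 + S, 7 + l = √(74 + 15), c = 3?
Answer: -145 - √7*(7 - √89) ≈ -138.56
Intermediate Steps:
l = -7 + √89 (l = -7 + √(74 + 15) = -7 + √89 ≈ 2.4340)
x(z) = √7 (x(z) = √((4 + 0) + 3) = √(4 + 3) = √7)
-145 + l*x(12) = -145 + (-7 + √89)*√7 = -145 + √7*(-7 + √89)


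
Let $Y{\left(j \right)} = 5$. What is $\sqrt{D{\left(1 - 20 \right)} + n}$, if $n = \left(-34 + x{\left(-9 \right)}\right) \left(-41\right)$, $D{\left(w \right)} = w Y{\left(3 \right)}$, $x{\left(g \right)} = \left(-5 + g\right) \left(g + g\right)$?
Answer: $i \sqrt{9033} \approx 95.042 i$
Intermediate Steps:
$x{\left(g \right)} = 2 g \left(-5 + g\right)$ ($x{\left(g \right)} = \left(-5 + g\right) 2 g = 2 g \left(-5 + g\right)$)
$D{\left(w \right)} = 5 w$ ($D{\left(w \right)} = w 5 = 5 w$)
$n = -8938$ ($n = \left(-34 + 2 \left(-9\right) \left(-5 - 9\right)\right) \left(-41\right) = \left(-34 + 2 \left(-9\right) \left(-14\right)\right) \left(-41\right) = \left(-34 + 252\right) \left(-41\right) = 218 \left(-41\right) = -8938$)
$\sqrt{D{\left(1 - 20 \right)} + n} = \sqrt{5 \left(1 - 20\right) - 8938} = \sqrt{5 \left(-19\right) - 8938} = \sqrt{-95 - 8938} = \sqrt{-9033} = i \sqrt{9033}$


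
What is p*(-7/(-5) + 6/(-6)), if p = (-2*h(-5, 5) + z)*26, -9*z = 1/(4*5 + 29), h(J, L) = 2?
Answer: -18356/441 ≈ -41.624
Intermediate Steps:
z = -1/441 (z = -1/(9*(4*5 + 29)) = -1/(9*(20 + 29)) = -⅑/49 = -⅑*1/49 = -1/441 ≈ -0.0022676)
p = -45890/441 (p = (-2*2 - 1/441)*26 = (-4 - 1/441)*26 = -1765/441*26 = -45890/441 ≈ -104.06)
p*(-7/(-5) + 6/(-6)) = -45890*(-7/(-5) + 6/(-6))/441 = -45890*(-7*(-⅕) + 6*(-⅙))/441 = -45890*(7/5 - 1)/441 = -45890/441*⅖ = -18356/441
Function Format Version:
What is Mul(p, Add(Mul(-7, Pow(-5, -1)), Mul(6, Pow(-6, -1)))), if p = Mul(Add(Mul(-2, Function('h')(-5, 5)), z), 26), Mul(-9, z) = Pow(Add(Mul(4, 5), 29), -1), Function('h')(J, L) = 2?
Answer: Rational(-18356, 441) ≈ -41.624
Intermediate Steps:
z = Rational(-1, 441) (z = Mul(Rational(-1, 9), Pow(Add(Mul(4, 5), 29), -1)) = Mul(Rational(-1, 9), Pow(Add(20, 29), -1)) = Mul(Rational(-1, 9), Pow(49, -1)) = Mul(Rational(-1, 9), Rational(1, 49)) = Rational(-1, 441) ≈ -0.0022676)
p = Rational(-45890, 441) (p = Mul(Add(Mul(-2, 2), Rational(-1, 441)), 26) = Mul(Add(-4, Rational(-1, 441)), 26) = Mul(Rational(-1765, 441), 26) = Rational(-45890, 441) ≈ -104.06)
Mul(p, Add(Mul(-7, Pow(-5, -1)), Mul(6, Pow(-6, -1)))) = Mul(Rational(-45890, 441), Add(Mul(-7, Pow(-5, -1)), Mul(6, Pow(-6, -1)))) = Mul(Rational(-45890, 441), Add(Mul(-7, Rational(-1, 5)), Mul(6, Rational(-1, 6)))) = Mul(Rational(-45890, 441), Add(Rational(7, 5), -1)) = Mul(Rational(-45890, 441), Rational(2, 5)) = Rational(-18356, 441)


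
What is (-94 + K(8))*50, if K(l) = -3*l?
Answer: -5900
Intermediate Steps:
(-94 + K(8))*50 = (-94 - 3*8)*50 = (-94 - 24)*50 = -118*50 = -5900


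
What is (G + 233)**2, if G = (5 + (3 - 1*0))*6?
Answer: 78961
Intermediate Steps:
G = 48 (G = (5 + (3 + 0))*6 = (5 + 3)*6 = 8*6 = 48)
(G + 233)**2 = (48 + 233)**2 = 281**2 = 78961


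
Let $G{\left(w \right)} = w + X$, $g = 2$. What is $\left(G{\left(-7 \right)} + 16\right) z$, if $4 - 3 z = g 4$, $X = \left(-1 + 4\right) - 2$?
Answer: $- \frac{40}{3} \approx -13.333$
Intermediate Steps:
$X = 1$ ($X = 3 - 2 = 1$)
$G{\left(w \right)} = 1 + w$ ($G{\left(w \right)} = w + 1 = 1 + w$)
$z = - \frac{4}{3}$ ($z = \frac{4}{3} - \frac{2 \cdot 4}{3} = \frac{4}{3} - \frac{8}{3} = - \frac{4}{3} \approx -1.3333$)
$\left(G{\left(-7 \right)} + 16\right) z = \left(\left(1 - 7\right) + 16\right) \left(- \frac{4}{3}\right) = \left(-6 + 16\right) \left(- \frac{4}{3}\right) = 10 \left(- \frac{4}{3}\right) = - \frac{40}{3}$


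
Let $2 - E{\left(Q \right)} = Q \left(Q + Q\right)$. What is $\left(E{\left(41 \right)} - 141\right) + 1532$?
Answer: $-1969$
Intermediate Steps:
$E{\left(Q \right)} = 2 - 2 Q^{2}$ ($E{\left(Q \right)} = 2 - Q \left(Q + Q\right) = 2 - Q 2 Q = 2 - 2 Q^{2}$)
$\left(E{\left(41 \right)} - 141\right) + 1532 = \left(\left(2 - 2 \cdot 41^{2}\right) - 141\right) + 1532 = \left(\left(2 - 3362\right) - 141\right) + 1532 = \left(-3360 - 141\right) + 1532 = -3501 + 1532 = -1969$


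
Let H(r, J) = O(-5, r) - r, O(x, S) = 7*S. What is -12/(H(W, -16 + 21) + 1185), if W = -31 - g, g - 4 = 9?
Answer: -4/307 ≈ -0.013029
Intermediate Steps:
g = 13 (g = 4 + 9 = 13)
W = -44 (W = -31 - 1*13 = -31 - 13 = -44)
H(r, J) = 6*r (H(r, J) = 7*r - r = 6*r)
-12/(H(W, -16 + 21) + 1185) = -12/(6*(-44) + 1185) = -12/(-264 + 1185) = -12/921 = -12*1/921 = -4/307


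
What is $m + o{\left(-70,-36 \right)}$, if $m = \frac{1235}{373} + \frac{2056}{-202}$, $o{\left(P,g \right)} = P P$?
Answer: $\frac{184338991}{37673} \approx 4893.1$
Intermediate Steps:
$o{\left(P,g \right)} = P^{2}$
$m = - \frac{258709}{37673}$ ($m = 1235 \cdot \frac{1}{373} + 2056 \left(- \frac{1}{202}\right) = \frac{1235}{373} - \frac{1028}{101} = - \frac{258709}{37673} \approx -6.8672$)
$m + o{\left(-70,-36 \right)} = - \frac{258709}{37673} + \left(-70\right)^{2} = - \frac{258709}{37673} + 4900 = \frac{184338991}{37673}$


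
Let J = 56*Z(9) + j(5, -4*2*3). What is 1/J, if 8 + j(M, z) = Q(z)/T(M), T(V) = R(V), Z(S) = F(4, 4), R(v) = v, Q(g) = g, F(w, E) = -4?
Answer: -5/1184 ≈ -0.0042230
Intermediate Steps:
Z(S) = -4
T(V) = V
j(M, z) = -8 + z/M
J = -1184/5 (J = 56*(-4) + (-8 + (-4*2*3)/5) = -224 + (-8 - 8*3*(⅕)) = -224 + (-8 - 24*⅕) = -224 + (-8 - 24/5) = -224 - 64/5 = -1184/5 ≈ -236.80)
1/J = 1/(-1184/5) = -5/1184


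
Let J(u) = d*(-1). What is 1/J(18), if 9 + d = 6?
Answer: ⅓ ≈ 0.33333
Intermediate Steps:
d = -3 (d = -9 + 6 = -3)
J(u) = 3 (J(u) = -3*(-1) = 3)
1/J(18) = 1/3 = ⅓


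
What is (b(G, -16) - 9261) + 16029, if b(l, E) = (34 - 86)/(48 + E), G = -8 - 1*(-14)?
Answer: 54131/8 ≈ 6766.4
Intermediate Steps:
G = 6 (G = -8 + 14 = 6)
b(l, E) = -52/(48 + E)
(b(G, -16) - 9261) + 16029 = (-52/(48 - 16) - 9261) + 16029 = (-52/32 - 9261) + 16029 = (-52*1/32 - 9261) + 16029 = (-13/8 - 9261) + 16029 = -74101/8 + 16029 = 54131/8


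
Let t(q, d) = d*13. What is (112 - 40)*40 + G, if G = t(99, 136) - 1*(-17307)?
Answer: 21955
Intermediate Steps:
t(q, d) = 13*d
G = 19075 (G = 13*136 - 1*(-17307) = 1768 + 17307 = 19075)
(112 - 40)*40 + G = (112 - 40)*40 + 19075 = 72*40 + 19075 = 2880 + 19075 = 21955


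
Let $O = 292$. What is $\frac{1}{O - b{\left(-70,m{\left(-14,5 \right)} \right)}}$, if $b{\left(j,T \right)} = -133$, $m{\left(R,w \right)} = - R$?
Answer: $\frac{1}{425} \approx 0.0023529$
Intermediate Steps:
$\frac{1}{O - b{\left(-70,m{\left(-14,5 \right)} \right)}} = \frac{1}{292 - -133} = \frac{1}{292 + 133} = \frac{1}{425}$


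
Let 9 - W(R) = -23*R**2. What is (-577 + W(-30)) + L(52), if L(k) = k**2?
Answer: 22836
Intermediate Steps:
W(R) = 9 + 23*R**2 (W(R) = 9 - (-23)*R**2 = 9 + 23*R**2)
(-577 + W(-30)) + L(52) = (-577 + (9 + 23*(-30)**2)) + 52**2 = (-577 + (9 + 23*900)) + 2704 = (-577 + (9 + 20700)) + 2704 = (-577 + 20709) + 2704 = 20132 + 2704 = 22836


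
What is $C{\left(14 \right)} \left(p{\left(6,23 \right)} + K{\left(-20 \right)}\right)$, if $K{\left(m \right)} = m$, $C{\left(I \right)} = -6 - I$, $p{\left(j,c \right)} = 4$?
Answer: $320$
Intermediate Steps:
$C{\left(14 \right)} \left(p{\left(6,23 \right)} + K{\left(-20 \right)}\right) = \left(-6 - 14\right) \left(4 - 20\right) = \left(-6 - 14\right) \left(-16\right) = \left(-20\right) \left(-16\right) = 320$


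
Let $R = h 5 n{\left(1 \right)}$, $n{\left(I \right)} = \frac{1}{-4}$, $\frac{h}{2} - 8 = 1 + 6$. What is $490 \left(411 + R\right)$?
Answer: $183015$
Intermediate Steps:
$h = 30$ ($h = 16 + 2 \left(1 + 6\right) = 16 + 2 \cdot 7 = 16 + 14 = 30$)
$n{\left(I \right)} = - \frac{1}{4}$
$R = - \frac{75}{2}$ ($R = 30 \cdot 5 \left(- \frac{1}{4}\right) = 150 \left(- \frac{1}{4}\right) = - \frac{75}{2} \approx -37.5$)
$490 \left(411 + R\right) = 490 \left(411 - \frac{75}{2}\right) = 490 \cdot \frac{747}{2} = 183015$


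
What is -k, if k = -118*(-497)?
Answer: -58646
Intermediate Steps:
k = 58646
-k = -1*58646 = -58646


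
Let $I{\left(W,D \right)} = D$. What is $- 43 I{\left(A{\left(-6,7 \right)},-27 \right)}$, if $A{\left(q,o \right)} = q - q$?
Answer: $1161$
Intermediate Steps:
$A{\left(q,o \right)} = 0$
$- 43 I{\left(A{\left(-6,7 \right)},-27 \right)} = \left(-43\right) \left(-27\right) = 1161$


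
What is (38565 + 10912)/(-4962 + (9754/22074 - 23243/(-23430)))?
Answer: -387715130790/38872335343 ≈ -9.9741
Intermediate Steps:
(38565 + 10912)/(-4962 + (9754/22074 - 23243/(-23430))) = 49477/(-4962 + (9754*(1/22074) - 23243*(-1/23430))) = 49477/(-4962 + (4877/11037 + 2113/2130)) = 49477/(-4962 + 11236397/7836270) = 49477/(-38872335343/7836270) = 49477*(-7836270/38872335343) = -387715130790/38872335343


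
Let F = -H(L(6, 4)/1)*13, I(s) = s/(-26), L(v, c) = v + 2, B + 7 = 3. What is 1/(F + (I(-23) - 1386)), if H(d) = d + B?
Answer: -26/37365 ≈ -0.00069584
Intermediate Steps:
B = -4 (B = -7 + 3 = -4)
L(v, c) = 2 + v
I(s) = -s/26 (I(s) = s*(-1/26) = -s/26)
H(d) = -4 + d (H(d) = d - 4 = -4 + d)
F = -52 (F = -(-4 + (2 + 6)/1)*13 = -(-4 + 8*1)*13 = -(-4 + 8)*13 = -1*4*13 = -4*13 = -52)
1/(F + (I(-23) - 1386)) = 1/(-52 + (-1/26*(-23) - 1386)) = 1/(-52 + (23/26 - 1386)) = 1/(-52 - 36013/26) = 1/(-37365/26) = -26/37365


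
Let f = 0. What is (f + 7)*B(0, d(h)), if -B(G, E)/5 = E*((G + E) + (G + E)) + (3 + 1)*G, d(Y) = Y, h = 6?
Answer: -2520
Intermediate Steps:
B(G, E) = -20*G - 5*E*(2*E + 2*G) (B(G, E) = -5*(E*((G + E) + (G + E)) + (3 + 1)*G) = -5*(E*((E + G) + (E + G)) + 4*G) = -5*(E*(2*E + 2*G) + 4*G) = -5*(4*G + E*(2*E + 2*G)) = -20*G - 5*E*(2*E + 2*G))
(f + 7)*B(0, d(h)) = (0 + 7)*(-20*0 - 10*6² - 10*6*0) = 7*(0 - 10*36 + 0) = 7*(0 - 360 + 0) = 7*(-360) = -2520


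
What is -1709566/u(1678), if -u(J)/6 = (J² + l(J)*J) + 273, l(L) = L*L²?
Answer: 854783/23784237611439 ≈ 3.5939e-8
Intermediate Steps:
l(L) = L³
u(J) = -1638 - 6*J² - 6*J⁴ (u(J) = -6*((J² + J³*J) + 273) = -6*((J² + J⁴) + 273) = -6*(273 + J² + J⁴) = -1638 - 6*J² - 6*J⁴)
-1709566/u(1678) = -1709566/(-1638 - 6*1678² - 6*1678⁴) = -1709566/(-1638 - 6*2815684 - 6*7928076387856) = -1709566/(-1638 - 16894104 - 47568458327136) = -1709566/(-47568475222878) = -1709566*(-1/47568475222878) = 854783/23784237611439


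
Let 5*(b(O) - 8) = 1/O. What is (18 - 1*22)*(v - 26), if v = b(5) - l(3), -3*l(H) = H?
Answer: 1696/25 ≈ 67.840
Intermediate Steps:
l(H) = -H/3
b(O) = 8 + 1/(5*O) (b(O) = 8 + (1/O)/5 = 8 + 1/(5*O))
v = 226/25 (v = (8 + (⅕)/5) - (-1)*3/3 = (8 + (⅕)*(⅕)) - 1*(-1) = (8 + 1/25) + 1 = 201/25 + 1 = 226/25 ≈ 9.0400)
(18 - 1*22)*(v - 26) = (18 - 1*22)*(226/25 - 26) = (18 - 22)*(-424/25) = -4*(-424/25) = 1696/25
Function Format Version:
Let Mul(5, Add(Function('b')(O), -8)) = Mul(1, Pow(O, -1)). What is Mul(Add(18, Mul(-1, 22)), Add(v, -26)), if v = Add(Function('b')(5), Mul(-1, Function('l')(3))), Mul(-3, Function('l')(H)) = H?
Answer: Rational(1696, 25) ≈ 67.840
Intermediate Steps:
Function('l')(H) = Mul(Rational(-1, 3), H)
Function('b')(O) = Add(8, Mul(Rational(1, 5), Pow(O, -1))) (Function('b')(O) = Add(8, Mul(Rational(1, 5), Mul(1, Pow(O, -1)))) = Add(8, Mul(Rational(1, 5), Pow(O, -1))))
v = Rational(226, 25) (v = Add(Add(8, Mul(Rational(1, 5), Pow(5, -1))), Mul(-1, Mul(Rational(-1, 3), 3))) = Add(Add(8, Mul(Rational(1, 5), Rational(1, 5))), Mul(-1, -1)) = Add(Add(8, Rational(1, 25)), 1) = Add(Rational(201, 25), 1) = Rational(226, 25) ≈ 9.0400)
Mul(Add(18, Mul(-1, 22)), Add(v, -26)) = Mul(Add(18, Mul(-1, 22)), Add(Rational(226, 25), -26)) = Mul(Add(18, -22), Rational(-424, 25)) = Mul(-4, Rational(-424, 25)) = Rational(1696, 25)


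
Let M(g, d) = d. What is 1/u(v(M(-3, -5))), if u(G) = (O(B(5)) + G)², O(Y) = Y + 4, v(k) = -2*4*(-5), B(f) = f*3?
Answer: 1/3481 ≈ 0.00028727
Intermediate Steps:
B(f) = 3*f
v(k) = 40 (v(k) = -8*(-5) = 40)
O(Y) = 4 + Y
u(G) = (19 + G)² (u(G) = ((4 + 3*5) + G)² = ((4 + 15) + G)² = (19 + G)²)
1/u(v(M(-3, -5))) = 1/((19 + 40)²) = 1/(59²) = 1/3481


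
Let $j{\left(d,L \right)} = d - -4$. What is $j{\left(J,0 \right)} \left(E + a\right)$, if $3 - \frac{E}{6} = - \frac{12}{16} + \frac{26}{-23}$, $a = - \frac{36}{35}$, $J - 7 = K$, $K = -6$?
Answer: $\frac{45489}{322} \approx 141.27$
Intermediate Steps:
$J = 1$ ($J = 7 - 6 = 1$)
$a = - \frac{36}{35}$ ($a = \left(-36\right) \frac{1}{35} = - \frac{36}{35} \approx -1.0286$)
$E = \frac{1347}{46}$ ($E = 18 - 6 \left(- \frac{12}{16} + \frac{26}{-23}\right) = 18 - 6 \left(\left(-12\right) \frac{1}{16} + 26 \left(- \frac{1}{23}\right)\right) = 18 - 6 \left(- \frac{3}{4} - \frac{26}{23}\right) = 18 - - \frac{519}{46} = 18 + \frac{519}{46} = \frac{1347}{46} \approx 29.283$)
$j{\left(d,L \right)} = 4 + d$ ($j{\left(d,L \right)} = d + 4 = 4 + d$)
$j{\left(J,0 \right)} \left(E + a\right) = \left(4 + 1\right) \left(\frac{1347}{46} - \frac{36}{35}\right) = 5 \cdot \frac{45489}{1610} = \frac{45489}{322}$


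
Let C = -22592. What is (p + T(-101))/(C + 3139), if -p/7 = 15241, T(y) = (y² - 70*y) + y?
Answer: 89517/19453 ≈ 4.6017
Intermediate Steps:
T(y) = y² - 69*y
p = -106687 (p = -7*15241 = -106687)
(p + T(-101))/(C + 3139) = (-106687 - 101*(-69 - 101))/(-22592 + 3139) = (-106687 - 101*(-170))/(-19453) = (-106687 + 17170)*(-1/19453) = -89517*(-1/19453) = 89517/19453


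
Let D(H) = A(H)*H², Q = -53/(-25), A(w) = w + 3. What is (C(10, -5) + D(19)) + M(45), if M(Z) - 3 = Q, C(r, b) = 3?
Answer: 198753/25 ≈ 7950.1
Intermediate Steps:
A(w) = 3 + w
Q = 53/25 (Q = -53*(-1/25) = 53/25 ≈ 2.1200)
M(Z) = 128/25 (M(Z) = 3 + 53/25 = 128/25)
D(H) = H²*(3 + H) (D(H) = (3 + H)*H² = H²*(3 + H))
(C(10, -5) + D(19)) + M(45) = (3 + 19²*(3 + 19)) + 128/25 = (3 + 361*22) + 128/25 = (3 + 7942) + 128/25 = 7945 + 128/25 = 198753/25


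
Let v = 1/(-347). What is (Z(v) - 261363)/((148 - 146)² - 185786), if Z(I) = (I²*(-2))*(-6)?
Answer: 31470457455/22369824838 ≈ 1.4068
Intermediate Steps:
v = -1/347 ≈ -0.0028818
Z(I) = 12*I² (Z(I) = -2*I²*(-6) = 12*I²)
(Z(v) - 261363)/((148 - 146)² - 185786) = (12*(-1/347)² - 261363)/((148 - 146)² - 185786) = (12*(1/120409) - 261363)/(2² - 185786) = (12/120409 - 261363)/(4 - 185786) = -31470457455/120409/(-185782) = -31470457455/120409*(-1/185782) = 31470457455/22369824838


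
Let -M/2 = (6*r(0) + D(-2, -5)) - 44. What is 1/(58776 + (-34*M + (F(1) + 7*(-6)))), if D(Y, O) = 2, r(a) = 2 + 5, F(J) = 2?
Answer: 1/58736 ≈ 1.7025e-5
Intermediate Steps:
r(a) = 7
M = 0 (M = -2*((6*7 + 2) - 44) = -2*((42 + 2) - 44) = -2*(44 - 44) = -2*0 = 0)
1/(58776 + (-34*M + (F(1) + 7*(-6)))) = 1/(58776 + (-34*0 + (2 + 7*(-6)))) = 1/(58776 + (0 + (2 - 42))) = 1/(58776 + (0 - 40)) = 1/(58776 - 40) = 1/58736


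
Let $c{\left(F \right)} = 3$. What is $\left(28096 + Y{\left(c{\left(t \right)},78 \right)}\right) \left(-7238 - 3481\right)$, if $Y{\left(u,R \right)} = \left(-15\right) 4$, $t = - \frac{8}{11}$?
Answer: $-300517884$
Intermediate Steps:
$t = - \frac{8}{11}$ ($t = \left(-8\right) \frac{1}{11} = - \frac{8}{11} \approx -0.72727$)
$Y{\left(u,R \right)} = -60$
$\left(28096 + Y{\left(c{\left(t \right)},78 \right)}\right) \left(-7238 - 3481\right) = \left(28096 - 60\right) \left(-7238 - 3481\right) = 28036 \left(-10719\right) = -300517884$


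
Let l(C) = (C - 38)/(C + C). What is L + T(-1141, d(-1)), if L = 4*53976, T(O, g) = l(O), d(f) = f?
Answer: 492694107/2282 ≈ 2.1590e+5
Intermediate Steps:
l(C) = (-38 + C)/(2*C) (l(C) = (-38 + C)/((2*C)) = (-38 + C)*(1/(2*C)) = (-38 + C)/(2*C))
T(O, g) = (-38 + O)/(2*O)
L = 215904
L + T(-1141, d(-1)) = 215904 + (½)*(-38 - 1141)/(-1141) = 215904 + (½)*(-1/1141)*(-1179) = 215904 + 1179/2282 = 492694107/2282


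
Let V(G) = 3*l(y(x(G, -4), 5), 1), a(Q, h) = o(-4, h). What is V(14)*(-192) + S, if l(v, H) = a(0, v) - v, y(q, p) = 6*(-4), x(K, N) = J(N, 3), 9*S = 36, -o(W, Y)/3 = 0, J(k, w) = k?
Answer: -13820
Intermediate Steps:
o(W, Y) = 0 (o(W, Y) = -3*0 = 0)
a(Q, h) = 0
S = 4 (S = (1/9)*36 = 4)
x(K, N) = N
y(q, p) = -24
l(v, H) = -v (l(v, H) = 0 - v = -v)
V(G) = 72 (V(G) = 3*(-1*(-24)) = 3*24 = 72)
V(14)*(-192) + S = 72*(-192) + 4 = -13824 + 4 = -13820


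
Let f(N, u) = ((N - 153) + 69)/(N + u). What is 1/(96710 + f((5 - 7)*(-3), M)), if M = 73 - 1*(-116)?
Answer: 5/483548 ≈ 1.0340e-5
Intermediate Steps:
M = 189 (M = 73 + 116 = 189)
f(N, u) = (-84 + N)/(N + u) (f(N, u) = ((-153 + N) + 69)/(N + u) = (-84 + N)/(N + u))
1/(96710 + f((5 - 7)*(-3), M)) = 1/(96710 + (-84 + (5 - 7)*(-3))/((5 - 7)*(-3) + 189)) = 1/(96710 + (-84 - 2*(-3))/(-2*(-3) + 189)) = 1/(96710 + (-84 + 6)/(6 + 189)) = 1/(96710 - 78/195) = 1/(96710 + (1/195)*(-78)) = 1/(96710 - ⅖) = 1/(483548/5) = 5/483548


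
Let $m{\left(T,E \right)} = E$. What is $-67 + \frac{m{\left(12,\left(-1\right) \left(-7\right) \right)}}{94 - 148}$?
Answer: $- \frac{3625}{54} \approx -67.13$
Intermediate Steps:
$-67 + \frac{m{\left(12,\left(-1\right) \left(-7\right) \right)}}{94 - 148} = -67 + \frac{\left(-1\right) \left(-7\right)}{94 - 148} = -67 + \frac{1}{-54} \cdot 7 = -67 - \frac{7}{54} = - \frac{3625}{54}$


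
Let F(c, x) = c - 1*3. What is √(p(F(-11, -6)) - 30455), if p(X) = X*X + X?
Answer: I*√30273 ≈ 173.99*I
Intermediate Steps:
F(c, x) = -3 + c (F(c, x) = c - 3 = -3 + c)
p(X) = X + X² (p(X) = X² + X = X + X²)
√(p(F(-11, -6)) - 30455) = √((-3 - 11)*(1 + (-3 - 11)) - 30455) = √(-14*(1 - 14) - 30455) = √(-14*(-13) - 30455) = √(182 - 30455) = √(-30273) = I*√30273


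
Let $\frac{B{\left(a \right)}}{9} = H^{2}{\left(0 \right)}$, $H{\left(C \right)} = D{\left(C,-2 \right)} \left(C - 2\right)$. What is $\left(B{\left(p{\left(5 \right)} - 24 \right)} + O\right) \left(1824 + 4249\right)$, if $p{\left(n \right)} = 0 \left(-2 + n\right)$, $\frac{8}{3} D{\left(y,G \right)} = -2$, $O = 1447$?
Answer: $\frac{35642437}{4} \approx 8.9106 \cdot 10^{6}$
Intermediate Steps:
$D{\left(y,G \right)} = - \frac{3}{4}$ ($D{\left(y,G \right)} = \frac{3}{8} \left(-2\right) = - \frac{3}{4}$)
$p{\left(n \right)} = 0$
$H{\left(C \right)} = \frac{3}{2} - \frac{3 C}{4}$ ($H{\left(C \right)} = - \frac{3 \left(C - 2\right)}{4} = - \frac{3 \left(-2 + C\right)}{4} = \frac{3}{2} - \frac{3 C}{4}$)
$B{\left(a \right)} = \frac{81}{4}$ ($B{\left(a \right)} = 9 \left(\frac{3}{2} - 0\right)^{2} = 9 \left(\frac{3}{2} + 0\right)^{2} = 9 \left(\frac{3}{2}\right)^{2} = 9 \cdot \frac{9}{4} = \frac{81}{4}$)
$\left(B{\left(p{\left(5 \right)} - 24 \right)} + O\right) \left(1824 + 4249\right) = \left(\frac{81}{4} + 1447\right) \left(1824 + 4249\right) = \frac{5869}{4} \cdot 6073 = \frac{35642437}{4}$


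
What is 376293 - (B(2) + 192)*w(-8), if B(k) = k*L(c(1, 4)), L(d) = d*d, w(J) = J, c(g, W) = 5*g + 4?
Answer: 379125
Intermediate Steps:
c(g, W) = 4 + 5*g
L(d) = d²
B(k) = 81*k (B(k) = k*(4 + 5*1)² = k*(4 + 5)² = k*9² = k*81 = 81*k)
376293 - (B(2) + 192)*w(-8) = 376293 - (81*2 + 192)*(-8) = 376293 - (162 + 192)*(-8) = 376293 - 354*(-8) = 376293 - 1*(-2832) = 376293 + 2832 = 379125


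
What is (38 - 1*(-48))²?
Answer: 7396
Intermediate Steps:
(38 - 1*(-48))² = (38 + 48)² = 86² = 7396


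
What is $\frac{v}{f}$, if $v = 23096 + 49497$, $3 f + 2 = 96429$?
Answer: $\frac{217779}{96427} \approx 2.2585$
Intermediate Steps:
$f = \frac{96427}{3}$ ($f = - \frac{2}{3} + \frac{1}{3} \cdot 96429 = - \frac{2}{3} + 32143 = \frac{96427}{3} \approx 32142.0$)
$v = 72593$
$\frac{v}{f} = \frac{72593}{\frac{96427}{3}} = 72593 \cdot \frac{3}{96427} = \frac{217779}{96427}$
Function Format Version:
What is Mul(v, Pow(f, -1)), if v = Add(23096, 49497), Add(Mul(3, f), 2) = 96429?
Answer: Rational(217779, 96427) ≈ 2.2585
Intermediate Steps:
f = Rational(96427, 3) (f = Add(Rational(-2, 3), Mul(Rational(1, 3), 96429)) = Add(Rational(-2, 3), 32143) = Rational(96427, 3) ≈ 32142.)
v = 72593
Mul(v, Pow(f, -1)) = Mul(72593, Pow(Rational(96427, 3), -1)) = Mul(72593, Rational(3, 96427)) = Rational(217779, 96427)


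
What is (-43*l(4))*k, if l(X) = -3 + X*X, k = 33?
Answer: -18447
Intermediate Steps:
l(X) = -3 + X²
(-43*l(4))*k = -43*(-3 + 4²)*33 = -43*(-3 + 16)*33 = -43*13*33 = -559*33 = -18447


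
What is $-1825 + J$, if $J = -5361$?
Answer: $-7186$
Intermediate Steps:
$-1825 + J = -1825 - 5361 = -7186$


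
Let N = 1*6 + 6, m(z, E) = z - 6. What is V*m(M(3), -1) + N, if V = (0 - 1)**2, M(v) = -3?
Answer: 3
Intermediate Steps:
m(z, E) = -6 + z
V = 1 (V = (-1)**2 = 1)
N = 12 (N = 6 + 6 = 12)
V*m(M(3), -1) + N = 1*(-6 - 3) + 12 = 1*(-9) + 12 = -9 + 12 = 3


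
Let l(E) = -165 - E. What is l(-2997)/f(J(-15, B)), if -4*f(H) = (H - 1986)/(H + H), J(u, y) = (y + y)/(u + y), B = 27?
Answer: 67968/1321 ≈ 51.452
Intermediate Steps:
J(u, y) = 2*y/(u + y) (J(u, y) = (2*y)/(u + y) = 2*y/(u + y))
f(H) = -(-1986 + H)/(8*H) (f(H) = -(H - 1986)/(4*(H + H)) = -(-1986 + H)/(4*(2*H)) = -(-1986 + H)*1/(2*H)/4 = -(-1986 + H)/(8*H))
l(-2997)/f(J(-15, B)) = (-165 - 1*(-2997))/(((1986 - 2*27/(-15 + 27))/(8*((2*27/(-15 + 27)))))) = (-165 + 2997)/(((1986 - 2*27/12)/(8*((2*27/12))))) = 2832/(((1986 - 2*27/12)/(8*((2*27*(1/12)))))) = 2832/(((1986 - 1*9/2)/(8*(9/2)))) = 2832/(((1/8)*(2/9)*(1986 - 9/2))) = 2832/(((1/8)*(2/9)*(3963/2))) = 2832/(1321/24) = 2832*(24/1321) = 67968/1321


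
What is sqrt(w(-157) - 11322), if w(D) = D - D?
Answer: 3*I*sqrt(1258) ≈ 106.4*I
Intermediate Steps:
w(D) = 0
sqrt(w(-157) - 11322) = sqrt(0 - 11322) = sqrt(-11322) = 3*I*sqrt(1258)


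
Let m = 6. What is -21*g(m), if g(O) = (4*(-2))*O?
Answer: 1008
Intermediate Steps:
g(O) = -8*O
-21*g(m) = -(-168)*6 = -21*(-48) = 1008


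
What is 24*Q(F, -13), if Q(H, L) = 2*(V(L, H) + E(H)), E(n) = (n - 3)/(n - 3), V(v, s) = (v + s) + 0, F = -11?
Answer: -1104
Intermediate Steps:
V(v, s) = s + v (V(v, s) = (s + v) + 0 = s + v)
E(n) = 1 (E(n) = (-3 + n)/(-3 + n) = 1)
Q(H, L) = 2 + 2*H + 2*L (Q(H, L) = 2*((H + L) + 1) = 2*(1 + H + L) = 2 + 2*H + 2*L)
24*Q(F, -13) = 24*(2 + 2*(-11) + 2*(-13)) = 24*(2 - 22 - 26) = 24*(-46) = -1104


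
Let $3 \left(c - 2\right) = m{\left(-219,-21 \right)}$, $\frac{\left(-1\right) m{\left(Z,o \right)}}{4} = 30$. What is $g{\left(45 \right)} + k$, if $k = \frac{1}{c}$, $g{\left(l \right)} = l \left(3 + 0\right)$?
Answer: $\frac{5129}{38} \approx 134.97$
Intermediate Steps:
$m{\left(Z,o \right)} = -120$ ($m{\left(Z,o \right)} = \left(-4\right) 30 = -120$)
$g{\left(l \right)} = 3 l$ ($g{\left(l \right)} = l 3 = 3 l$)
$c = -38$ ($c = 2 + \frac{1}{3} \left(-120\right) = 2 - 40 = -38$)
$k = - \frac{1}{38}$ ($k = \frac{1}{-38} = - \frac{1}{38} \approx -0.026316$)
$g{\left(45 \right)} + k = 3 \cdot 45 - \frac{1}{38} = 135 - \frac{1}{38} = \frac{5129}{38}$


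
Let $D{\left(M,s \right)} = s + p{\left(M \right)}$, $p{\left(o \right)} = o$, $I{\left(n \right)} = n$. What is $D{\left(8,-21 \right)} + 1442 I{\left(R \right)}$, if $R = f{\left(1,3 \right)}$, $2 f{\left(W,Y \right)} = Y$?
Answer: $2150$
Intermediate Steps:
$f{\left(W,Y \right)} = \frac{Y}{2}$
$R = \frac{3}{2}$ ($R = \frac{1}{2} \cdot 3 = \frac{3}{2} \approx 1.5$)
$D{\left(M,s \right)} = M + s$ ($D{\left(M,s \right)} = s + M = M + s$)
$D{\left(8,-21 \right)} + 1442 I{\left(R \right)} = \left(8 - 21\right) + 1442 \cdot \frac{3}{2} = -13 + 2163 = 2150$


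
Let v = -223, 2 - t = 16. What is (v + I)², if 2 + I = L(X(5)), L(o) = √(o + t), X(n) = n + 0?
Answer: 50616 - 1350*I ≈ 50616.0 - 1350.0*I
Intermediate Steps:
t = -14 (t = 2 - 1*16 = 2 - 16 = -14)
X(n) = n
L(o) = √(-14 + o) (L(o) = √(o - 14) = √(-14 + o))
I = -2 + 3*I (I = -2 + √(-14 + 5) = -2 + √(-9) = -2 + 3*I ≈ -2.0 + 3.0*I)
(v + I)² = (-223 + (-2 + 3*I))² = (-225 + 3*I)²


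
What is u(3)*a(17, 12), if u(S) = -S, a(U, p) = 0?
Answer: 0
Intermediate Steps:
u(3)*a(17, 12) = -1*3*0 = -3*0 = 0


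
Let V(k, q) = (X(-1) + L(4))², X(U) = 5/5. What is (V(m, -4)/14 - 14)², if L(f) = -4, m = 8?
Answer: 34969/196 ≈ 178.41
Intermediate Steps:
X(U) = 1 (X(U) = 5*(⅕) = 1)
V(k, q) = 9 (V(k, q) = (1 - 4)² = (-3)² = 9)
(V(m, -4)/14 - 14)² = (9/14 - 14)² = (-187/14)² = 34969/196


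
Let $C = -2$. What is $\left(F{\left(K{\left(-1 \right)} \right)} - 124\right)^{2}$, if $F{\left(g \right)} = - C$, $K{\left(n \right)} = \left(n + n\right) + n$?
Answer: $14884$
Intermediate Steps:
$K{\left(n \right)} = 3 n$ ($K{\left(n \right)} = 2 n + n = 3 n$)
$F{\left(g \right)} = 2$ ($F{\left(g \right)} = \left(-1\right) \left(-2\right) = 2$)
$\left(F{\left(K{\left(-1 \right)} \right)} - 124\right)^{2} = \left(2 - 124\right)^{2} = \left(-122\right)^{2} = 14884$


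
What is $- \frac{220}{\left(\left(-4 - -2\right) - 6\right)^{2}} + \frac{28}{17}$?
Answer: $- \frac{487}{272} \approx -1.7904$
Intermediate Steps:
$- \frac{220}{\left(\left(-4 - -2\right) - 6\right)^{2}} + \frac{28}{17} = - \frac{220}{\left(\left(-4 + 2\right) - 6\right)^{2}} + 28 \cdot \frac{1}{17} = - \frac{220}{\left(-2 - 6\right)^{2}} + \frac{28}{17} = - \frac{220}{\left(-8\right)^{2}} + \frac{28}{17} = - \frac{220}{64} + \frac{28}{17} = \left(-220\right) \frac{1}{64} + \frac{28}{17} = - \frac{55}{16} + \frac{28}{17} = - \frac{487}{272}$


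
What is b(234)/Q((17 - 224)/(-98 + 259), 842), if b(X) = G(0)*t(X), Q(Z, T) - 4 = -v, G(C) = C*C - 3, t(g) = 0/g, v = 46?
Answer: 0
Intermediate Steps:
t(g) = 0
G(C) = -3 + C**2 (G(C) = C**2 - 3 = -3 + C**2)
Q(Z, T) = -42 (Q(Z, T) = 4 - 1*46 = 4 - 46 = -42)
b(X) = 0 (b(X) = (-3 + 0**2)*0 = (-3 + 0)*0 = -3*0 = 0)
b(234)/Q((17 - 224)/(-98 + 259), 842) = 0/(-42) = 0*(-1/42) = 0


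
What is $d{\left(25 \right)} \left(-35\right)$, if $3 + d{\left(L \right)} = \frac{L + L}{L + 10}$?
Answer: $55$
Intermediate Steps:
$d{\left(L \right)} = -3 + \frac{2 L}{10 + L}$ ($d{\left(L \right)} = -3 + \frac{L + L}{L + 10} = -3 + \frac{2 L}{10 + L}$)
$d{\left(25 \right)} \left(-35\right) = \frac{-30 - 25}{10 + 25} \left(-35\right) = \frac{-30 - 25}{35} \left(-35\right) = \frac{1}{35} \left(-55\right) \left(-35\right) = \left(- \frac{11}{7}\right) \left(-35\right) = 55$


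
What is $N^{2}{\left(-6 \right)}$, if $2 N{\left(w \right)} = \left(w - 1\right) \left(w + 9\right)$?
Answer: $\frac{441}{4} \approx 110.25$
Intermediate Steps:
$N{\left(w \right)} = \frac{\left(-1 + w\right) \left(9 + w\right)}{2}$ ($N{\left(w \right)} = \frac{\left(w - 1\right) \left(w + 9\right)}{2} = \frac{\left(-1 + w\right) \left(9 + w\right)}{2}$)
$N^{2}{\left(-6 \right)} = \left(- \frac{9}{2} + \frac{\left(-6\right)^{2}}{2} + 4 \left(-6\right)\right)^{2} = \left(- \frac{9}{2} + \frac{1}{2} \cdot 36 - 24\right)^{2} = \left(- \frac{9}{2} + 18 - 24\right)^{2} = \left(- \frac{21}{2}\right)^{2} = \frac{441}{4}$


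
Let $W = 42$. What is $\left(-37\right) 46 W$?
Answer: $-71484$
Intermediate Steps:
$\left(-37\right) 46 W = \left(-37\right) 46 \cdot 42 = \left(-1702\right) 42 = -71484$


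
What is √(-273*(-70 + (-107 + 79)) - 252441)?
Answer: I*√225687 ≈ 475.07*I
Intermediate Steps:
√(-273*(-70 + (-107 + 79)) - 252441) = √(-273*(-70 - 28) - 252441) = √(-273*(-98) - 252441) = √(26754 - 252441) = √(-225687) = I*√225687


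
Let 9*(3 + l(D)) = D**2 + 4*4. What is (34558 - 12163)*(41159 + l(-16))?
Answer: 2767096340/3 ≈ 9.2237e+8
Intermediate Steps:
l(D) = -11/9 + D**2/9 (l(D) = -3 + (D**2 + 4*4)/9 = -3 + (D**2 + 16)/9 = -3 + (16 + D**2)/9 = -3 + (16/9 + D**2/9) = -11/9 + D**2/9)
(34558 - 12163)*(41159 + l(-16)) = (34558 - 12163)*(41159 + (-11/9 + (1/9)*(-16)**2)) = 22395*(41159 + (-11/9 + (1/9)*256)) = 22395*(41159 + (-11/9 + 256/9)) = 22395*(41159 + 245/9) = 22395*(370676/9) = 2767096340/3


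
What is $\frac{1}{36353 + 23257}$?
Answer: $\frac{1}{59610} \approx 1.6776 \cdot 10^{-5}$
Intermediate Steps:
$\frac{1}{36353 + 23257} = \frac{1}{59610}$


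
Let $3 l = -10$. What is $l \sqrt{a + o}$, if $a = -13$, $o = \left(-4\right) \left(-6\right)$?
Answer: $- \frac{10 \sqrt{11}}{3} \approx -11.055$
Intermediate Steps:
$o = 24$
$l = - \frac{10}{3}$ ($l = \frac{1}{3} \left(-10\right) = - \frac{10}{3} \approx -3.3333$)
$l \sqrt{a + o} = - \frac{10 \sqrt{-13 + 24}}{3} = - \frac{10 \sqrt{11}}{3}$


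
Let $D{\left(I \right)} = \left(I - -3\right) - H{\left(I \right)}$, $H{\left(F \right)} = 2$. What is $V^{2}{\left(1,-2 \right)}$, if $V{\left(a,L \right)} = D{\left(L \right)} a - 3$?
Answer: $16$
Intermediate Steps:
$D{\left(I \right)} = 1 + I$ ($D{\left(I \right)} = \left(I - -3\right) - 2 = \left(I + 3\right) - 2 = \left(3 + I\right) - 2 = 1 + I$)
$V{\left(a,L \right)} = -3 + a \left(1 + L\right)$ ($V{\left(a,L \right)} = \left(1 + L\right) a - 3 = a \left(1 + L\right) - 3 = -3 + a \left(1 + L\right)$)
$V^{2}{\left(1,-2 \right)} = \left(-3 + 1 \left(1 - 2\right)\right)^{2} = \left(-3 + 1 \left(-1\right)\right)^{2} = \left(-3 - 1\right)^{2} = \left(-4\right)^{2} = 16$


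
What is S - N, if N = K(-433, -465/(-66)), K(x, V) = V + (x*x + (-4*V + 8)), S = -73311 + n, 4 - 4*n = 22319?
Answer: -11720087/44 ≈ -2.6637e+5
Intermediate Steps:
n = -22315/4 (n = 1 - ¼*22319 = 1 - 22319/4 = -22315/4 ≈ -5578.8)
S = -315559/4 (S = -73311 - 22315/4 = -315559/4 ≈ -78890.)
K(x, V) = 8 + x² - 3*V (K(x, V) = V + (x² + (8 - 4*V)) = V + (8 + x² - 4*V) = 8 + x² - 3*V)
N = 4124469/22 (N = 8 + (-433)² - (-1395)/(-66) = 8 + 187489 - (-1395)*(-1)/66 = 8 + 187489 - 3*155/22 = 8 + 187489 - 465/22 = 4124469/22 ≈ 1.8748e+5)
S - N = -315559/4 - 1*4124469/22 = -315559/4 - 4124469/22 = -11720087/44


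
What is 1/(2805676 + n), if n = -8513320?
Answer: -1/5707644 ≈ -1.7520e-7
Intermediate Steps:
1/(2805676 + n) = 1/(2805676 - 8513320) = 1/(-5707644) = -1/5707644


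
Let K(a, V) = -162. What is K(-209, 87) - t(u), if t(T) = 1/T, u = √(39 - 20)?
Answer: -162 - √19/19 ≈ -162.23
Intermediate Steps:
u = √19 ≈ 4.3589
K(-209, 87) - t(u) = -162 - 1/(√19) = -162 - √19/19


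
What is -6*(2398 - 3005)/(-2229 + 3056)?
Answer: 3642/827 ≈ 4.4039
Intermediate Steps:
-6*(2398 - 3005)/(-2229 + 3056) = -(-3642)/827 = -6*(-607/827) = 3642/827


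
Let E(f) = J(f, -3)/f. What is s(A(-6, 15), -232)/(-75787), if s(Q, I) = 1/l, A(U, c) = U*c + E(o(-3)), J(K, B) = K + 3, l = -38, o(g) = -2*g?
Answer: 1/2879906 ≈ 3.4723e-7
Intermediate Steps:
J(K, B) = 3 + K
E(f) = (3 + f)/f
A(U, c) = 3/2 + U*c (A(U, c) = U*c + (3 - 2*(-3))/((-2*(-3))) = U*c + (3 + 6)/6 = U*c + (⅙)*9 = U*c + 3/2 = 3/2 + U*c)
s(Q, I) = -1/38 (s(Q, I) = 1/(-38) = -1/38)
s(A(-6, 15), -232)/(-75787) = -1/38/(-75787) = -1/38*(-1/75787) = 1/2879906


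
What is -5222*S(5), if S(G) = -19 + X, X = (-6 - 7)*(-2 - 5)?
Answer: -375984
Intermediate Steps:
X = 91 (X = -13*(-7) = 91)
S(G) = 72 (S(G) = -19 + 91 = 72)
-5222*S(5) = -5222*72 = -375984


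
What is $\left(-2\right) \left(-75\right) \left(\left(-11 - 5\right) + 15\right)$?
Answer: $-150$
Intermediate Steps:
$\left(-2\right) \left(-75\right) \left(\left(-11 - 5\right) + 15\right) = 150 \left(-16 + 15\right) = 150 \left(-1\right) = -150$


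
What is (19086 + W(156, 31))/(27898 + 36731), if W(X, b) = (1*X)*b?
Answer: 2658/7181 ≈ 0.37014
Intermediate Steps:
W(X, b) = X*b
(19086 + W(156, 31))/(27898 + 36731) = (19086 + 156*31)/(27898 + 36731) = (19086 + 4836)/64629 = 23922*(1/64629) = 2658/7181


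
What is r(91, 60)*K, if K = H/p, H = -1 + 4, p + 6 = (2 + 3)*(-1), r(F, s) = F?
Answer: -273/11 ≈ -24.818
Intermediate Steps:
p = -11 (p = -6 + (2 + 3)*(-1) = -6 + 5*(-1) = -6 - 5 = -11)
H = 3
K = -3/11 (K = 3/(-11) = 3*(-1/11) = -3/11 ≈ -0.27273)
r(91, 60)*K = 91*(-3/11) = -273/11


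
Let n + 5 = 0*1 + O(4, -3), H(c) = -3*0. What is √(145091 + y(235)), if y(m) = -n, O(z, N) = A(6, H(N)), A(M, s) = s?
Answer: 2*√36274 ≈ 380.91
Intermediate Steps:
H(c) = 0
O(z, N) = 0
n = -5 (n = -5 + (0*1 + 0) = -5 + (0 + 0) = -5 + 0 = -5)
y(m) = 5 (y(m) = -1*(-5) = 5)
√(145091 + y(235)) = √(145091 + 5) = √145096 = 2*√36274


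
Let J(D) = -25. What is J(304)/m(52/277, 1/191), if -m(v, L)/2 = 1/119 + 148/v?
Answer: 38675/2439288 ≈ 0.015855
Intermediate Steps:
m(v, L) = -2/119 - 296/v (m(v, L) = -2*(1/119 + 148/v) = -2/119 - 296/v)
J(304)/m(52/277, 1/191) = -25/(-2/119 - 296/(52/277)) = -25/(-2/119 - 296/(52*(1/277))) = -25/(-2/119 - 296/52/277) = -25/(-2/119 - 296*277/52) = -25/(-2/119 - 20498/13) = -25/(-2439288/1547) = -25*(-1547/2439288) = 38675/2439288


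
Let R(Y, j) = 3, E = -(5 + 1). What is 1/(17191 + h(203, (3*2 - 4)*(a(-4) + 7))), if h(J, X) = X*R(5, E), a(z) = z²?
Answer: 1/17329 ≈ 5.7707e-5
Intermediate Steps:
E = -6 (E = -1*6 = -6)
h(J, X) = 3*X (h(J, X) = X*3 = 3*X)
1/(17191 + h(203, (3*2 - 4)*(a(-4) + 7))) = 1/(17191 + 3*((3*2 - 4)*((-4)² + 7))) = 1/(17191 + 3*((6 - 4)*(16 + 7))) = 1/(17191 + 3*(2*23)) = 1/(17191 + 3*46) = 1/(17191 + 138) = 1/17329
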